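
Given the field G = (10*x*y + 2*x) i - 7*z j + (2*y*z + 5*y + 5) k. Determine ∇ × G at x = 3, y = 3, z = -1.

(∇×G)₁ = ∂G₃/∂y − ∂G₂/∂z = 2*z + 12
(∇×G)₂ = ∂G₁/∂z − ∂G₃/∂x = 0
(∇×G)₃ = ∂G₂/∂x − ∂G₁/∂y = -10*x
∇×G = (2*z + 12, 0, -10*x)
At (3, 3, -1): (10, 0, -30).

(10, 0, -30)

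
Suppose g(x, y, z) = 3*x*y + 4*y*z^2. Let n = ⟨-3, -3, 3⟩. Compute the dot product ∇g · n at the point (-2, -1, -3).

-9

∂g/∂x = 3*y
∂g/∂y = 3*x + 4*z^2
∂g/∂z = 8*y*z
∇g at (-2, -1, -3) = (-3, 30, 24)
∇g · n = (-3)(-3) + (30)(-3) + (24)(3) = -9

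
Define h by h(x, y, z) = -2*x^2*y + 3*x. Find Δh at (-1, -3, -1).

∂²h/∂x² = -4*y
∂²h/∂y² = 0
∂²h/∂z² = 0
∇²h = -4*y
At (-1, -3, -1): 12.

12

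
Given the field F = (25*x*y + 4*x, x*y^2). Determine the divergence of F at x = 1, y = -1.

∂F₁/∂x = 25*y + 4
∂F₂/∂y = 2*x*y
∇·F = 2*x*y + 25*y + 4
At (1, -1): -23.

-23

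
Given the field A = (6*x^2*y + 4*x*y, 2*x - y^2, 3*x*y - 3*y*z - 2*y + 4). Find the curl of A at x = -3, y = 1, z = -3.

(∇×A)₁ = ∂A₃/∂y − ∂A₂/∂z = 3*x - 3*z - 2
(∇×A)₂ = ∂A₁/∂z − ∂A₃/∂x = -3*y
(∇×A)₃ = ∂A₂/∂x − ∂A₁/∂y = -6*x^2 - 4*x + 2
∇×A = (3*x - 3*z - 2, -3*y, -6*x^2 - 4*x + 2)
At (-3, 1, -3): (-2, -3, -40).

(-2, -3, -40)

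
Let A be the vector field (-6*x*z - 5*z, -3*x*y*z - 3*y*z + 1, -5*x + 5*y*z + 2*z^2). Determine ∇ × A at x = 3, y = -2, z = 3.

(-9, -18, 18)

(∇×A)₁ = ∂A₃/∂y − ∂A₂/∂z = 3*x*y + 3*y + 5*z
(∇×A)₂ = ∂A₁/∂z − ∂A₃/∂x = -6*x
(∇×A)₃ = ∂A₂/∂x − ∂A₁/∂y = -3*y*z
∇×A = (3*x*y + 3*y + 5*z, -6*x, -3*y*z)
At (3, -2, 3): (-9, -18, 18).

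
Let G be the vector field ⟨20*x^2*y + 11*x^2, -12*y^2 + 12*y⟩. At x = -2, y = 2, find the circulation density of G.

∂G₂/∂x = 0
∂G₁/∂y = 20*x^2
Scalar curl = -20*x^2
At (-2, 2): -80.

-80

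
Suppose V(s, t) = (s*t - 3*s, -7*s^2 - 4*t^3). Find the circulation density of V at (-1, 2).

15

∂V₂/∂s = -14*s
∂V₁/∂t = s
Scalar curl = -15*s
At (-1, 2): 15.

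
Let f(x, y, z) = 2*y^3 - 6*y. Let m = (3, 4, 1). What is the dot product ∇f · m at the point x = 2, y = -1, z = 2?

0

∂f/∂x = 0
∂f/∂y = 6*y^2 - 6
∂f/∂z = 0
∇f at (2, -1, 2) = (0, 0, 0)
∇f · m = (0)(3) + (0)(4) + (0)(1) = 0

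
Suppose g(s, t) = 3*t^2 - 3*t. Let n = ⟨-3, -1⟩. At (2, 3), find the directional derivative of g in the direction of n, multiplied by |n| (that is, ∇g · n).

∂g/∂s = 0
∂g/∂t = 6*t - 3
∇g at (2, 3) = (0, 15)
∇g · n = (0)(-3) + (15)(-1) = -15

-15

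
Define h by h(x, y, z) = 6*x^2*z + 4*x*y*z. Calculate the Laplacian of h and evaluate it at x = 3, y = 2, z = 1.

∂²h/∂x² = 12*z
∂²h/∂y² = 0
∂²h/∂z² = 0
∇²h = 12*z
At (3, 2, 1): 12.

12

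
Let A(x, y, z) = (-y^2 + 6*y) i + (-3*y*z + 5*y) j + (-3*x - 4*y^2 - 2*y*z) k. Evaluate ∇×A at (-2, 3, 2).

(-19, 3, 0)

(∇×A)₁ = ∂A₃/∂y − ∂A₂/∂z = -5*y - 2*z
(∇×A)₂ = ∂A₁/∂z − ∂A₃/∂x = 3
(∇×A)₃ = ∂A₂/∂x − ∂A₁/∂y = 2*y - 6
∇×A = (-5*y - 2*z, 3, 2*y - 6)
At (-2, 3, 2): (-19, 3, 0).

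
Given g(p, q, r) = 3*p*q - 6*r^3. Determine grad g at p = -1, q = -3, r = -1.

∂g/∂p = 3*q
∂g/∂q = 3*p
∂g/∂r = -18*r^2
∇g = (3*q, 3*p, -18*r^2)
At (-1, -3, -1): (-9, -3, -18).

(-9, -3, -18)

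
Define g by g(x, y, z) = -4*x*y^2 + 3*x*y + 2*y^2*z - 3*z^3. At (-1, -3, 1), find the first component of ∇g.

-45

(∇g)_1 = ∂g/∂x = -4*y^2 + 3*y
At (-1, -3, 1): -45.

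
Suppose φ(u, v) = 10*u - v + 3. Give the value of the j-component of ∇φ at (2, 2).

(∇φ)_2 = ∂φ/∂v = -1
At (2, 2): -1.

-1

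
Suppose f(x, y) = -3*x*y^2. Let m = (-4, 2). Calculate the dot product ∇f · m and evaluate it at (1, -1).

24

∂f/∂x = -3*y^2
∂f/∂y = -6*x*y
∇f at (1, -1) = (-3, 6)
∇f · m = (-3)(-4) + (6)(2) = 24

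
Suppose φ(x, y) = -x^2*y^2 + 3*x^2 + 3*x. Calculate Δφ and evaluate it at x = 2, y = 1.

-4

∂²φ/∂x² = 2*(-y^2 + 3)
∂²φ/∂y² = -2*x^2
∇²φ = -2*x^2 - 2*y^2 + 6
At (2, 1): -4.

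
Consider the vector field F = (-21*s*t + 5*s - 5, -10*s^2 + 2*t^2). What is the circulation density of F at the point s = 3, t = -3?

3

∂F₂/∂s = -20*s
∂F₁/∂t = -21*s
Scalar curl = s
At (3, -3): 3.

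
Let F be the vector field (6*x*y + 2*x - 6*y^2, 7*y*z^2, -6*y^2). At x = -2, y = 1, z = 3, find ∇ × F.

(∇×F)₁ = ∂F₃/∂y − ∂F₂/∂z = -14*y*z - 12*y
(∇×F)₂ = ∂F₁/∂z − ∂F₃/∂x = 0
(∇×F)₃ = ∂F₂/∂x − ∂F₁/∂y = -6*x + 12*y
∇×F = (-14*y*z - 12*y, 0, -6*x + 12*y)
At (-2, 1, 3): (-54, 0, 24).

(-54, 0, 24)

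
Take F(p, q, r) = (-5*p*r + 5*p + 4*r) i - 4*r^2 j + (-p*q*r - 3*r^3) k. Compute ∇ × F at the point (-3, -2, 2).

(22, 15, 0)

(∇×F)₁ = ∂F₃/∂q − ∂F₂/∂r = -p*r + 8*r
(∇×F)₂ = ∂F₁/∂r − ∂F₃/∂p = -5*p + q*r + 4
(∇×F)₃ = ∂F₂/∂p − ∂F₁/∂q = 0
∇×F = (-p*r + 8*r, -5*p + q*r + 4, 0)
At (-3, -2, 2): (22, 15, 0).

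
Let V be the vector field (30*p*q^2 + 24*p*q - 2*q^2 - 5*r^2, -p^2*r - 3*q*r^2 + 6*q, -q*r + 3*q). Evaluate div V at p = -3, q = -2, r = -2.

∂V₁/∂p = 30*q^2 + 24*q
∂V₂/∂q = -3*r^2 + 6
∂V₃/∂r = -q
∇·V = 30*q^2 + 23*q - 3*r^2 + 6
At (-3, -2, -2): 68.

68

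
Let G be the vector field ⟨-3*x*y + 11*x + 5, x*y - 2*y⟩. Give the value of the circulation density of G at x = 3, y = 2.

∂G₂/∂x = y
∂G₁/∂y = -3*x
Scalar curl = 3*x + y
At (3, 2): 11.

11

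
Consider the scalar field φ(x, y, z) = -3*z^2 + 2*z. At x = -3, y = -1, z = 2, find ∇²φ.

-6

∂²φ/∂x² = 0
∂²φ/∂y² = 0
∂²φ/∂z² = -6
∇²φ = -6
At (-3, -1, 2): -6.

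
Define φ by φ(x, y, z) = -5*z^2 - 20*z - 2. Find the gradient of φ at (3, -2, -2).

∂φ/∂x = 0
∂φ/∂y = 0
∂φ/∂z = -10*z - 20
∇φ = (0, 0, -10*z - 20)
At (3, -2, -2): (0, 0, 0).

(0, 0, 0)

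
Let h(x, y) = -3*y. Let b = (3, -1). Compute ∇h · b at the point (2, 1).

∂h/∂x = 0
∂h/∂y = -3
∇h at (2, 1) = (0, -3)
∇h · b = (0)(3) + (-3)(-1) = 3

3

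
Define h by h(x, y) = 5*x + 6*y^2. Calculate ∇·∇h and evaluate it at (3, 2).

12

∂²h/∂x² = 0
∂²h/∂y² = 12
∇²h = 12
At (3, 2): 12.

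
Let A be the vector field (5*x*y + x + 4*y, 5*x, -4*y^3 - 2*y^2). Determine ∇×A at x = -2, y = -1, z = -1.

(-8, 0, 11)

(∇×A)₁ = ∂A₃/∂y − ∂A₂/∂z = -12*y^2 - 4*y
(∇×A)₂ = ∂A₁/∂z − ∂A₃/∂x = 0
(∇×A)₃ = ∂A₂/∂x − ∂A₁/∂y = -5*x + 1
∇×A = (-12*y^2 - 4*y, 0, -5*x + 1)
At (-2, -1, -1): (-8, 0, 11).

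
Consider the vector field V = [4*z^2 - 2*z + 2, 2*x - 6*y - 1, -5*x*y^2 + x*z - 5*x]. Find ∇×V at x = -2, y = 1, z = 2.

(20, 22, 2)

(∇×V)₁ = ∂V₃/∂y − ∂V₂/∂z = -10*x*y
(∇×V)₂ = ∂V₁/∂z − ∂V₃/∂x = 5*y^2 + 7*z + 3
(∇×V)₃ = ∂V₂/∂x − ∂V₁/∂y = 2
∇×V = (-10*x*y, 5*y^2 + 7*z + 3, 2)
At (-2, 1, 2): (20, 22, 2).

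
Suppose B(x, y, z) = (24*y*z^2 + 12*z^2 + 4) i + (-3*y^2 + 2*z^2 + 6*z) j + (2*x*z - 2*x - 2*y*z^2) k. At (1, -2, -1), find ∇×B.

(∇×B)₁ = ∂B₃/∂y − ∂B₂/∂z = -2*z^2 - 4*z - 6
(∇×B)₂ = ∂B₁/∂z − ∂B₃/∂x = 48*y*z + 22*z + 2
(∇×B)₃ = ∂B₂/∂x − ∂B₁/∂y = -24*z^2
∇×B = (-2*z^2 - 4*z - 6, 48*y*z + 22*z + 2, -24*z^2)
At (1, -2, -1): (-4, 76, -24).

(-4, 76, -24)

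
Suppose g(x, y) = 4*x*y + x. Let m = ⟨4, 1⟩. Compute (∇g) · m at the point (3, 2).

∂g/∂x = 4*y + 1
∂g/∂y = 4*x
∇g at (3, 2) = (9, 12)
∇g · m = (9)(4) + (12)(1) = 48

48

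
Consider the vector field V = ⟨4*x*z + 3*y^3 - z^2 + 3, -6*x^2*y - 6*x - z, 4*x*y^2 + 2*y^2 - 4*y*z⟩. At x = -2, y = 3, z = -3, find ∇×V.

(-23, -38, -15)

(∇×V)₁ = ∂V₃/∂y − ∂V₂/∂z = 8*x*y + 4*y - 4*z + 1
(∇×V)₂ = ∂V₁/∂z − ∂V₃/∂x = 4*x - 4*y^2 - 2*z
(∇×V)₃ = ∂V₂/∂x − ∂V₁/∂y = -12*x*y - 9*y^2 - 6
∇×V = (8*x*y + 4*y - 4*z + 1, 4*x - 4*y^2 - 2*z, -12*x*y - 9*y^2 - 6)
At (-2, 3, -3): (-23, -38, -15).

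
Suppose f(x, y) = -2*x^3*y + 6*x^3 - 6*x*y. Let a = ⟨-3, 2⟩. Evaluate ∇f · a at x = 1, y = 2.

2

∂f/∂x = -6*x^2*y + 18*x^2 - 6*y
∂f/∂y = -2*x^3 - 6*x
∇f at (1, 2) = (-6, -8)
∇f · a = (-6)(-3) + (-8)(2) = 2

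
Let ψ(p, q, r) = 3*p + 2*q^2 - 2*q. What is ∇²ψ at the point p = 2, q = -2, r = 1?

4

∂²ψ/∂p² = 0
∂²ψ/∂q² = 4
∂²ψ/∂r² = 0
∇²ψ = 4
At (2, -2, 1): 4.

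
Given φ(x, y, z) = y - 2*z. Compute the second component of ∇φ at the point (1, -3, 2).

1

(∇φ)_2 = ∂φ/∂y = 1
At (1, -3, 2): 1.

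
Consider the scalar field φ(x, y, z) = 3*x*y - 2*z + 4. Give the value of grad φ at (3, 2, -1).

(6, 9, -2)

∂φ/∂x = 3*y
∂φ/∂y = 3*x
∂φ/∂z = -2
∇φ = (3*y, 3*x, -2)
At (3, 2, -1): (6, 9, -2).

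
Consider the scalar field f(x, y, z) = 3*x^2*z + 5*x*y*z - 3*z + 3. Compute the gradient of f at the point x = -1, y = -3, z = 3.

∂f/∂x = 6*x*z + 5*y*z
∂f/∂y = 5*x*z
∂f/∂z = 3*x^2 + 5*x*y - 3
∇f = (6*x*z + 5*y*z, 5*x*z, 3*x^2 + 5*x*y - 3)
At (-1, -3, 3): (-63, -15, 15).

(-63, -15, 15)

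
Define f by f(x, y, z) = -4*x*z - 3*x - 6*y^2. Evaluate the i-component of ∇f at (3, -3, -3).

9

(∇f)_1 = ∂f/∂x = -4*z - 3
At (3, -3, -3): 9.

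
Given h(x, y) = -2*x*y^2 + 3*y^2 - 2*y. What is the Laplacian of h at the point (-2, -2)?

∂²h/∂x² = 0
∂²h/∂y² = 2*(-2*x + 3)
∇²h = -4*x + 6
At (-2, -2): 14.

14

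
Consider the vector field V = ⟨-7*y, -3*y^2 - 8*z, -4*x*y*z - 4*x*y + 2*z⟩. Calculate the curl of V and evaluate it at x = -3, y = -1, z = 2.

(∇×V)₁ = ∂V₃/∂y − ∂V₂/∂z = -4*x*z - 4*x + 8
(∇×V)₂ = ∂V₁/∂z − ∂V₃/∂x = 4*y*z + 4*y
(∇×V)₃ = ∂V₂/∂x − ∂V₁/∂y = 7
∇×V = (-4*x*z - 4*x + 8, 4*y*z + 4*y, 7)
At (-3, -1, 2): (44, -12, 7).

(44, -12, 7)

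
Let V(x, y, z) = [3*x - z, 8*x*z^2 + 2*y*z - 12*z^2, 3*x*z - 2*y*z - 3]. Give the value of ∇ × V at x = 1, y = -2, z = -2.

(∇×V)₁ = ∂V₃/∂y − ∂V₂/∂z = -16*x*z - 2*y + 22*z
(∇×V)₂ = ∂V₁/∂z − ∂V₃/∂x = -3*z - 1
(∇×V)₃ = ∂V₂/∂x − ∂V₁/∂y = 8*z^2
∇×V = (-16*x*z - 2*y + 22*z, -3*z - 1, 8*z^2)
At (1, -2, -2): (-8, 5, 32).

(-8, 5, 32)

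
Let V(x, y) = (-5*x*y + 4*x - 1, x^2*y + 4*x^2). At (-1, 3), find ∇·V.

∂V₁/∂x = -5*y + 4
∂V₂/∂y = x^2
∇·V = x^2 - 5*y + 4
At (-1, 3): -10.

-10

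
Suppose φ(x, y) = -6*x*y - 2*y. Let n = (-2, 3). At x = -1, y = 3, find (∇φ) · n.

∂φ/∂x = -6*y
∂φ/∂y = -6*x - 2
∇φ at (-1, 3) = (-18, 4)
∇φ · n = (-18)(-2) + (4)(3) = 48

48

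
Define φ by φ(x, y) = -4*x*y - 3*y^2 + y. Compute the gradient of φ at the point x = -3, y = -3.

(12, 31)

∂φ/∂x = -4*y
∂φ/∂y = -4*x - 6*y + 1
∇φ = (-4*y, -4*x - 6*y + 1)
At (-3, -3): (12, 31).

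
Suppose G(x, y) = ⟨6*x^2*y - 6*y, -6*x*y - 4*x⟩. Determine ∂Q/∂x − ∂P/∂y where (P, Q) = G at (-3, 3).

∂G₂/∂x = -6*y - 4
∂G₁/∂y = 6*x^2 - 6
Scalar curl = -6*x^2 - 6*y + 2
At (-3, 3): -70.

-70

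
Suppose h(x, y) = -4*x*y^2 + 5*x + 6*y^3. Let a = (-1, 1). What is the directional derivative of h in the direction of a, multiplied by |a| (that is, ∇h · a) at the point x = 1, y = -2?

99

∂h/∂x = -4*y^2 + 5
∂h/∂y = -8*x*y + 18*y^2
∇h at (1, -2) = (-11, 88)
∇h · a = (-11)(-1) + (88)(1) = 99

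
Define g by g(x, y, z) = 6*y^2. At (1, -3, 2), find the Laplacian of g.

12

∂²g/∂x² = 0
∂²g/∂y² = 12
∂²g/∂z² = 0
∇²g = 12
At (1, -3, 2): 12.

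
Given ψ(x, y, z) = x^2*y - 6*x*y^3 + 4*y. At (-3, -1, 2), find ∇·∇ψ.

∂²ψ/∂x² = 2*y
∂²ψ/∂y² = -36*x*y
∂²ψ/∂z² = 0
∇²ψ = -36*x*y + 2*y
At (-3, -1, 2): -110.

-110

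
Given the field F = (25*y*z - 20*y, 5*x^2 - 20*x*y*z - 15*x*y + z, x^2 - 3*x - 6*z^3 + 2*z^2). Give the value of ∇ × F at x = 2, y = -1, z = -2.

(∇×F)₁ = ∂F₃/∂y − ∂F₂/∂z = 20*x*y - 1
(∇×F)₂ = ∂F₁/∂z − ∂F₃/∂x = -2*x + 25*y + 3
(∇×F)₃ = ∂F₂/∂x − ∂F₁/∂y = 10*x - 20*y*z - 15*y - 25*z + 20
∇×F = (20*x*y - 1, -2*x + 25*y + 3, 10*x - 20*y*z - 15*y - 25*z + 20)
At (2, -1, -2): (-41, -26, 65).

(-41, -26, 65)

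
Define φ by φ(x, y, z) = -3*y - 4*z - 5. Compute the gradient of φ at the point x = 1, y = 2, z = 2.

∂φ/∂x = 0
∂φ/∂y = -3
∂φ/∂z = -4
∇φ = (0, -3, -4)
At (1, 2, 2): (0, -3, -4).

(0, -3, -4)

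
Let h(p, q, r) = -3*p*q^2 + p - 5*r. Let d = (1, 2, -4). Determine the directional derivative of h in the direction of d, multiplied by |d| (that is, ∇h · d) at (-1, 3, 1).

∂h/∂p = -3*q^2 + 1
∂h/∂q = -6*p*q
∂h/∂r = -5
∇h at (-1, 3, 1) = (-26, 18, -5)
∇h · d = (-26)(1) + (18)(2) + (-5)(-4) = 30

30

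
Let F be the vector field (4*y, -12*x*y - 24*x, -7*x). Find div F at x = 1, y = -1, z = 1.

∂F₁/∂x = 0
∂F₂/∂y = -12*x
∂F₃/∂z = 0
∇·F = -12*x
At (1, -1, 1): -12.

-12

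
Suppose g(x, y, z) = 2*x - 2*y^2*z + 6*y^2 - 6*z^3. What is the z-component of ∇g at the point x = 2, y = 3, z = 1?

-36

(∇g)_3 = ∂g/∂z = -2*y^2 - 18*z^2
At (2, 3, 1): -36.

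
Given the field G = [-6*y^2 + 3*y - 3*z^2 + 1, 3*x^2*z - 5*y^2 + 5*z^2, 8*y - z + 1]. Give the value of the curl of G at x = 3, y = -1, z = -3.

(11, 18, -69)

(∇×G)₁ = ∂G₃/∂y − ∂G₂/∂z = -3*x^2 - 10*z + 8
(∇×G)₂ = ∂G₁/∂z − ∂G₃/∂x = -6*z
(∇×G)₃ = ∂G₂/∂x − ∂G₁/∂y = 6*x*z + 12*y - 3
∇×G = (-3*x^2 - 10*z + 8, -6*z, 6*x*z + 12*y - 3)
At (3, -1, -3): (11, 18, -69).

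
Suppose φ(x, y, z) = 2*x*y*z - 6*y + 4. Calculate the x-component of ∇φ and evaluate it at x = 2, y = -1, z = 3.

(∇φ)_1 = ∂φ/∂x = 2*y*z
At (2, -1, 3): -6.

-6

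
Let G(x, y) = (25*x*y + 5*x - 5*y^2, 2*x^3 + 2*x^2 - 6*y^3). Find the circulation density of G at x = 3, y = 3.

∂G₂/∂x = 6*x^2 + 4*x
∂G₁/∂y = 25*x - 10*y
Scalar curl = 6*x^2 - 21*x + 10*y
At (3, 3): 21.

21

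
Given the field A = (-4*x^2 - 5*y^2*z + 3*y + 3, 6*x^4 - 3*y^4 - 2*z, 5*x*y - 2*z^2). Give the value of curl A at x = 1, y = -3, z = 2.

(∇×A)₁ = ∂A₃/∂y − ∂A₂/∂z = 5*x + 2
(∇×A)₂ = ∂A₁/∂z − ∂A₃/∂x = -5*y^2 - 5*y
(∇×A)₃ = ∂A₂/∂x − ∂A₁/∂y = 24*x^3 + 10*y*z - 3
∇×A = (5*x + 2, -5*y^2 - 5*y, 24*x^3 + 10*y*z - 3)
At (1, -3, 2): (7, -30, -39).

(7, -30, -39)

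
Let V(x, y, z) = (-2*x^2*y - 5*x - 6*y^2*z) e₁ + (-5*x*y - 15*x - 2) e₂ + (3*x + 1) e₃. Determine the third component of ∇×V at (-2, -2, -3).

75

(∇×V)_3 = ∂V₂/∂x − ∂V₁/∂y
= -5*y - 15 − (-2*x^2 - 12*y*z)
= 2*x^2 + 12*y*z - 5*y - 15
At (-2, -2, -3): 75.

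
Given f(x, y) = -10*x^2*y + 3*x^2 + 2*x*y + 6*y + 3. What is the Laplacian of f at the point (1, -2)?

46

∂²f/∂x² = 2*(-10*y + 3)
∂²f/∂y² = 0
∇²f = -20*y + 6
At (1, -2): 46.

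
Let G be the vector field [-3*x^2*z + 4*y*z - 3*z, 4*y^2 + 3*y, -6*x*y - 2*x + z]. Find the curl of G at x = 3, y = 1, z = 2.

(∇×G)₁ = ∂G₃/∂y − ∂G₂/∂z = -6*x
(∇×G)₂ = ∂G₁/∂z − ∂G₃/∂x = -3*x^2 + 10*y - 1
(∇×G)₃ = ∂G₂/∂x − ∂G₁/∂y = -4*z
∇×G = (-6*x, -3*x^2 + 10*y - 1, -4*z)
At (3, 1, 2): (-18, -18, -8).

(-18, -18, -8)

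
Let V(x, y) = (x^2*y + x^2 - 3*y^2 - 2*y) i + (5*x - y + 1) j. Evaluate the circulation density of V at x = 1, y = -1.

0

∂V₂/∂x = 5
∂V₁/∂y = x^2 - 6*y - 2
Scalar curl = -x^2 + 6*y + 7
At (1, -1): 0.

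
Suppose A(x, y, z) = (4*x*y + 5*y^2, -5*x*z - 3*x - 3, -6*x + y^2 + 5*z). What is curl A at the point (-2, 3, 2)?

(∇×A)₁ = ∂A₃/∂y − ∂A₂/∂z = 5*x + 2*y
(∇×A)₂ = ∂A₁/∂z − ∂A₃/∂x = 6
(∇×A)₃ = ∂A₂/∂x − ∂A₁/∂y = -4*x - 10*y - 5*z - 3
∇×A = (5*x + 2*y, 6, -4*x - 10*y - 5*z - 3)
At (-2, 3, 2): (-4, 6, -35).

(-4, 6, -35)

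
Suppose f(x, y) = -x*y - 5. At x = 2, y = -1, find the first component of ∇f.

1

(∇f)_1 = ∂f/∂x = -y
At (2, -1): 1.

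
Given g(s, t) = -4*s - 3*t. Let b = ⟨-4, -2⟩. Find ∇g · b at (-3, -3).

∂g/∂s = -4
∂g/∂t = -3
∇g at (-3, -3) = (-4, -3)
∇g · b = (-4)(-4) + (-3)(-2) = 22

22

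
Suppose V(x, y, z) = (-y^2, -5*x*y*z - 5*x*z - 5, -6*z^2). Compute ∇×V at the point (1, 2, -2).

(15, 0, 34)

(∇×V)₁ = ∂V₃/∂y − ∂V₂/∂z = 5*x*y + 5*x
(∇×V)₂ = ∂V₁/∂z − ∂V₃/∂x = 0
(∇×V)₃ = ∂V₂/∂x − ∂V₁/∂y = -5*y*z + 2*y - 5*z
∇×V = (5*x*y + 5*x, 0, -5*y*z + 2*y - 5*z)
At (1, 2, -2): (15, 0, 34).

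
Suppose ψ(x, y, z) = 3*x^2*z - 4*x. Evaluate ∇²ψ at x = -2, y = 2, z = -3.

-18

∂²ψ/∂x² = 6*z
∂²ψ/∂y² = 0
∂²ψ/∂z² = 0
∇²ψ = 6*z
At (-2, 2, -3): -18.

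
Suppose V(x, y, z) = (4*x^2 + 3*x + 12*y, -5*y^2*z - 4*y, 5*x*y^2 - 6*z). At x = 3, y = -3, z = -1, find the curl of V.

(∇×V)₁ = ∂V₃/∂y − ∂V₂/∂z = 10*x*y + 5*y^2
(∇×V)₂ = ∂V₁/∂z − ∂V₃/∂x = -5*y^2
(∇×V)₃ = ∂V₂/∂x − ∂V₁/∂y = -12
∇×V = (10*x*y + 5*y^2, -5*y^2, -12)
At (3, -3, -1): (-45, -45, -12).

(-45, -45, -12)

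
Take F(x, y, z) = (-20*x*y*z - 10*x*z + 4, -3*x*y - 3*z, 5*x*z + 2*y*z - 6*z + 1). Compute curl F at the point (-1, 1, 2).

(∇×F)₁ = ∂F₃/∂y − ∂F₂/∂z = 2*z + 3
(∇×F)₂ = ∂F₁/∂z − ∂F₃/∂x = -20*x*y - 10*x - 5*z
(∇×F)₃ = ∂F₂/∂x − ∂F₁/∂y = 20*x*z - 3*y
∇×F = (2*z + 3, -20*x*y - 10*x - 5*z, 20*x*z - 3*y)
At (-1, 1, 2): (7, 20, -43).

(7, 20, -43)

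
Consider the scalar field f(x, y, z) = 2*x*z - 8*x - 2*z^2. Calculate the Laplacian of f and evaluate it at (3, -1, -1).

-4

∂²f/∂x² = 0
∂²f/∂y² = 0
∂²f/∂z² = -4
∇²f = -4
At (3, -1, -1): -4.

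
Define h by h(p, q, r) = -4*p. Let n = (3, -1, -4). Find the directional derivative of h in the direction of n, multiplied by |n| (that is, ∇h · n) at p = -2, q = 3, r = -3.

∂h/∂p = -4
∂h/∂q = 0
∂h/∂r = 0
∇h at (-2, 3, -3) = (-4, 0, 0)
∇h · n = (-4)(3) + (0)(-1) + (0)(-4) = -12

-12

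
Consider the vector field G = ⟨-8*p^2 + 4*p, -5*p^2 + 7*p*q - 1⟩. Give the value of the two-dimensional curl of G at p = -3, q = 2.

∂G₂/∂p = -10*p + 7*q
∂G₁/∂q = 0
Scalar curl = -10*p + 7*q
At (-3, 2): 44.

44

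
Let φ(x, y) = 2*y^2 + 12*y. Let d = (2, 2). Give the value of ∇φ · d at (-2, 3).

48

∂φ/∂x = 0
∂φ/∂y = 4*y + 12
∇φ at (-2, 3) = (0, 24)
∇φ · d = (0)(2) + (24)(2) = 48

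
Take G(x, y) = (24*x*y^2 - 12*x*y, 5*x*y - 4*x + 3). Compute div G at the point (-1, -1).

∂G₁/∂x = 24*y^2 - 12*y
∂G₂/∂y = 5*x
∇·G = 5*x + 24*y^2 - 12*y
At (-1, -1): 31.

31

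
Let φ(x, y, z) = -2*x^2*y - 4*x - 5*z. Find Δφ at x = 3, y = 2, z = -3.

-8

∂²φ/∂x² = -4*y
∂²φ/∂y² = 0
∂²φ/∂z² = 0
∇²φ = -4*y
At (3, 2, -3): -8.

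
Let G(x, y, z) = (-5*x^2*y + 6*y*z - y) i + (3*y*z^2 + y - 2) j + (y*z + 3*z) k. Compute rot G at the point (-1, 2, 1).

(-11, 12, 0)

(∇×G)₁ = ∂G₃/∂y − ∂G₂/∂z = -6*y*z + z
(∇×G)₂ = ∂G₁/∂z − ∂G₃/∂x = 6*y
(∇×G)₃ = ∂G₂/∂x − ∂G₁/∂y = 5*x^2 - 6*z + 1
∇×G = (-6*y*z + z, 6*y, 5*x^2 - 6*z + 1)
At (-1, 2, 1): (-11, 12, 0).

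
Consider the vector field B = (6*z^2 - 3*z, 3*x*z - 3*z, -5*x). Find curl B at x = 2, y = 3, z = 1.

(-3, 14, 3)

(∇×B)₁ = ∂B₃/∂y − ∂B₂/∂z = -3*x + 3
(∇×B)₂ = ∂B₁/∂z − ∂B₃/∂x = 12*z + 2
(∇×B)₃ = ∂B₂/∂x − ∂B₁/∂y = 3*z
∇×B = (-3*x + 3, 12*z + 2, 3*z)
At (2, 3, 1): (-3, 14, 3).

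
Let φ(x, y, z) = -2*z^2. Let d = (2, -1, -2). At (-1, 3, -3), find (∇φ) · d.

-24

∂φ/∂x = 0
∂φ/∂y = 0
∂φ/∂z = -4*z
∇φ at (-1, 3, -3) = (0, 0, 12)
∇φ · d = (0)(2) + (0)(-1) + (12)(-2) = -24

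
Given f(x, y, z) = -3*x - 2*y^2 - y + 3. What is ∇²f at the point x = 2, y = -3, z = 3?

∂²f/∂x² = 0
∂²f/∂y² = -4
∂²f/∂z² = 0
∇²f = -4
At (2, -3, 3): -4.

-4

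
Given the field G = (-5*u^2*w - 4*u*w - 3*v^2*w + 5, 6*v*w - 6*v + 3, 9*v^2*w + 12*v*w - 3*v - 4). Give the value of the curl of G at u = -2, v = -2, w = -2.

(∇×G)₁ = ∂G₃/∂v − ∂G₂/∂w = 18*v*w - 6*v + 12*w - 3
(∇×G)₂ = ∂G₁/∂w − ∂G₃/∂u = -5*u^2 - 4*u - 3*v^2
(∇×G)₃ = ∂G₂/∂u − ∂G₁/∂v = 6*v*w
∇×G = (18*v*w - 6*v + 12*w - 3, -5*u^2 - 4*u - 3*v^2, 6*v*w)
At (-2, -2, -2): (57, -24, 24).

(57, -24, 24)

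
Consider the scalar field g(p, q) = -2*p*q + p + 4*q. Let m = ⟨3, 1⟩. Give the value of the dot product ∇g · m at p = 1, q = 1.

∂g/∂p = -2*q + 1
∂g/∂q = -2*p + 4
∇g at (1, 1) = (-1, 2)
∇g · m = (-1)(3) + (2)(1) = -1

-1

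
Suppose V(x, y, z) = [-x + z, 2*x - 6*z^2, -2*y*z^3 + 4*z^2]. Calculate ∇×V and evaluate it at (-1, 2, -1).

(-10, 1, 2)

(∇×V)₁ = ∂V₃/∂y − ∂V₂/∂z = -2*z^3 + 12*z
(∇×V)₂ = ∂V₁/∂z − ∂V₃/∂x = 1
(∇×V)₃ = ∂V₂/∂x − ∂V₁/∂y = 2
∇×V = (-2*z^3 + 12*z, 1, 2)
At (-1, 2, -1): (-10, 1, 2).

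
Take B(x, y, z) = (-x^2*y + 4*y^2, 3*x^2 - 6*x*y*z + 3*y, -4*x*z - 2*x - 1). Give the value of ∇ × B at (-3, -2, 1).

(∇×B)₁ = ∂B₃/∂y − ∂B₂/∂z = 6*x*y
(∇×B)₂ = ∂B₁/∂z − ∂B₃/∂x = 4*z + 2
(∇×B)₃ = ∂B₂/∂x − ∂B₁/∂y = x^2 + 6*x - 6*y*z - 8*y
∇×B = (6*x*y, 4*z + 2, x^2 + 6*x - 6*y*z - 8*y)
At (-3, -2, 1): (36, 6, 19).

(36, 6, 19)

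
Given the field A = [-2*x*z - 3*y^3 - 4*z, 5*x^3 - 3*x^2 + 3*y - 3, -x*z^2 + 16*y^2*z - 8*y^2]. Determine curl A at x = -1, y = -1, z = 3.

(∇×A)₁ = ∂A₃/∂y − ∂A₂/∂z = 32*y*z - 16*y
(∇×A)₂ = ∂A₁/∂z − ∂A₃/∂x = -2*x + z^2 - 4
(∇×A)₃ = ∂A₂/∂x − ∂A₁/∂y = 15*x^2 - 6*x + 9*y^2
∇×A = (32*y*z - 16*y, -2*x + z^2 - 4, 15*x^2 - 6*x + 9*y^2)
At (-1, -1, 3): (-80, 7, 30).

(-80, 7, 30)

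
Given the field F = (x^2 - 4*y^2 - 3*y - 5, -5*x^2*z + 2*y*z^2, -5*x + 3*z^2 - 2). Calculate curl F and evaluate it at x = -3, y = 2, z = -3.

(∇×F)₁ = ∂F₃/∂y − ∂F₂/∂z = 5*x^2 - 4*y*z
(∇×F)₂ = ∂F₁/∂z − ∂F₃/∂x = 5
(∇×F)₃ = ∂F₂/∂x − ∂F₁/∂y = -10*x*z + 8*y + 3
∇×F = (5*x^2 - 4*y*z, 5, -10*x*z + 8*y + 3)
At (-3, 2, -3): (69, 5, -71).

(69, 5, -71)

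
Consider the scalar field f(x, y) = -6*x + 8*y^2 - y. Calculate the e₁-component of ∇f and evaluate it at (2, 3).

(∇f)_1 = ∂f/∂x = -6
At (2, 3): -6.

-6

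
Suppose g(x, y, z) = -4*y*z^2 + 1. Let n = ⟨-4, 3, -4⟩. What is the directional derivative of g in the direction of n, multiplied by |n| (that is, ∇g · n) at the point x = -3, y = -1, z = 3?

∂g/∂x = 0
∂g/∂y = -4*z^2
∂g/∂z = -8*y*z
∇g at (-3, -1, 3) = (0, -36, 24)
∇g · n = (0)(-4) + (-36)(3) + (24)(-4) = -204

-204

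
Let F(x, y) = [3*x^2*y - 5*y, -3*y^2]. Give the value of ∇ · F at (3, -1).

∂F₁/∂x = 6*x*y
∂F₂/∂y = -6*y
∇·F = 6*x*y - 6*y
At (3, -1): -12.

-12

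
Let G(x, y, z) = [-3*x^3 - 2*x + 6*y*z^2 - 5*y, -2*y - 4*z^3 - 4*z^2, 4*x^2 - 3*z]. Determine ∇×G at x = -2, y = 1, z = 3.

(∇×G)₁ = ∂G₃/∂y − ∂G₂/∂z = 12*z^2 + 8*z
(∇×G)₂ = ∂G₁/∂z − ∂G₃/∂x = -8*x + 12*y*z
(∇×G)₃ = ∂G₂/∂x − ∂G₁/∂y = -6*z^2 + 5
∇×G = (12*z^2 + 8*z, -8*x + 12*y*z, -6*z^2 + 5)
At (-2, 1, 3): (132, 52, -49).

(132, 52, -49)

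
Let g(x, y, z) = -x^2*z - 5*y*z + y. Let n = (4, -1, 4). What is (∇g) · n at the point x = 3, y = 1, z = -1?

∂g/∂x = -2*x*z
∂g/∂y = -5*z + 1
∂g/∂z = -x^2 - 5*y
∇g at (3, 1, -1) = (6, 6, -14)
∇g · n = (6)(4) + (6)(-1) + (-14)(4) = -38

-38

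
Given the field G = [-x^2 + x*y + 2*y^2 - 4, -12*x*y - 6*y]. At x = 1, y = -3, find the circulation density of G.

47

∂G₂/∂x = -12*y
∂G₁/∂y = x + 4*y
Scalar curl = -x - 16*y
At (1, -3): 47.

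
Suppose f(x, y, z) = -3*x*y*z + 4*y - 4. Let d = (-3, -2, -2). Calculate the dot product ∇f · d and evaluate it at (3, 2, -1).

∂f/∂x = -3*y*z
∂f/∂y = -3*x*z + 4
∂f/∂z = -3*x*y
∇f at (3, 2, -1) = (6, 13, -18)
∇f · d = (6)(-3) + (13)(-2) + (-18)(-2) = -8

-8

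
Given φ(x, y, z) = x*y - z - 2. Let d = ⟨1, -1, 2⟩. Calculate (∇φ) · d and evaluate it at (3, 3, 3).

∂φ/∂x = y
∂φ/∂y = x
∂φ/∂z = -1
∇φ at (3, 3, 3) = (3, 3, -1)
∇φ · d = (3)(1) + (3)(-1) + (-1)(2) = -2

-2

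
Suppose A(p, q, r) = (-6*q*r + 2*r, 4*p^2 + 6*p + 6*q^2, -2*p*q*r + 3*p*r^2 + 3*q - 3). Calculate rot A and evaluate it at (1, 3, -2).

(∇×A)₁ = ∂A₃/∂q − ∂A₂/∂r = -2*p*r + 3
(∇×A)₂ = ∂A₁/∂r − ∂A₃/∂p = 2*q*r - 6*q - 3*r^2 + 2
(∇×A)₃ = ∂A₂/∂p − ∂A₁/∂q = 8*p + 6*r + 6
∇×A = (-2*p*r + 3, 2*q*r - 6*q - 3*r^2 + 2, 8*p + 6*r + 6)
At (1, 3, -2): (7, -40, 2).

(7, -40, 2)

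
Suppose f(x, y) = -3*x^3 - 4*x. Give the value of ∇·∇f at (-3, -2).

54

∂²f/∂x² = -18*x
∂²f/∂y² = 0
∇²f = -18*x
At (-3, -2): 54.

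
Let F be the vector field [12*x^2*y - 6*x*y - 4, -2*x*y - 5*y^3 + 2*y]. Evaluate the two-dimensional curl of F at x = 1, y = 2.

∂F₂/∂x = -2*y
∂F₁/∂y = 12*x^2 - 6*x
Scalar curl = -12*x^2 + 6*x - 2*y
At (1, 2): -10.

-10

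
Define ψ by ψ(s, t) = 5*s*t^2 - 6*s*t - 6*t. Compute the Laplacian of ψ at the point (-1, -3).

-10

∂²ψ/∂s² = 0
∂²ψ/∂t² = 10*s
∇²ψ = 10*s
At (-1, -3): -10.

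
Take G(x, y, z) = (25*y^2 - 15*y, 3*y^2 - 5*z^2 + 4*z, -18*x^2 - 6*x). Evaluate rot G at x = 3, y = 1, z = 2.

(16, 114, -35)

(∇×G)₁ = ∂G₃/∂y − ∂G₂/∂z = 10*z - 4
(∇×G)₂ = ∂G₁/∂z − ∂G₃/∂x = 36*x + 6
(∇×G)₃ = ∂G₂/∂x − ∂G₁/∂y = -50*y + 15
∇×G = (10*z - 4, 36*x + 6, -50*y + 15)
At (3, 1, 2): (16, 114, -35).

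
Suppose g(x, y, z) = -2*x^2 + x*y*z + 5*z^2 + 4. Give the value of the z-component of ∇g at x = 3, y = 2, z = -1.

(∇g)_3 = ∂g/∂z = x*y + 10*z
At (3, 2, -1): -4.

-4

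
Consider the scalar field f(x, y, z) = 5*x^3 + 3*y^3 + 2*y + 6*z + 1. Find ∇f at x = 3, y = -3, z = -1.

(135, 83, 6)

∂f/∂x = 15*x^2
∂f/∂y = 9*y^2 + 2
∂f/∂z = 6
∇f = (15*x^2, 9*y^2 + 2, 6)
At (3, -3, -1): (135, 83, 6).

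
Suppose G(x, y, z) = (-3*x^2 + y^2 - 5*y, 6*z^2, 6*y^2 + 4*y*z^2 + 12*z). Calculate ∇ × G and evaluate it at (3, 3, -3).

(108, 0, -1)

(∇×G)₁ = ∂G₃/∂y − ∂G₂/∂z = 12*y + 4*z^2 - 12*z
(∇×G)₂ = ∂G₁/∂z − ∂G₃/∂x = 0
(∇×G)₃ = ∂G₂/∂x − ∂G₁/∂y = -2*y + 5
∇×G = (12*y + 4*z^2 - 12*z, 0, -2*y + 5)
At (3, 3, -3): (108, 0, -1).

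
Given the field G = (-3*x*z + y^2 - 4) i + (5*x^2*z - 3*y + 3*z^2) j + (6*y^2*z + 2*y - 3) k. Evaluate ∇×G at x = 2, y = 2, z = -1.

(∇×G)₁ = ∂G₃/∂y − ∂G₂/∂z = -5*x^2 + 12*y*z - 6*z + 2
(∇×G)₂ = ∂G₁/∂z − ∂G₃/∂x = -3*x
(∇×G)₃ = ∂G₂/∂x − ∂G₁/∂y = 10*x*z - 2*y
∇×G = (-5*x^2 + 12*y*z - 6*z + 2, -3*x, 10*x*z - 2*y)
At (2, 2, -1): (-36, -6, -24).

(-36, -6, -24)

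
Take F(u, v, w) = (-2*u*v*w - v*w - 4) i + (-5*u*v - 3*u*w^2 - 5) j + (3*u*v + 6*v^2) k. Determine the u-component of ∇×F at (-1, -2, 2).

-39

(∇×F)_1 = ∂F₃/∂v − ∂F₂/∂w
= 3*u + 12*v − (-6*u*w)
= 6*u*w + 3*u + 12*v
At (-1, -2, 2): -39.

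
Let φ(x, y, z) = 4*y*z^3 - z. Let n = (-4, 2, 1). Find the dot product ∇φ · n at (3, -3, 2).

∂φ/∂x = 0
∂φ/∂y = 4*z^3
∂φ/∂z = 12*y*z^2 - 1
∇φ at (3, -3, 2) = (0, 32, -145)
∇φ · n = (0)(-4) + (32)(2) + (-145)(1) = -81

-81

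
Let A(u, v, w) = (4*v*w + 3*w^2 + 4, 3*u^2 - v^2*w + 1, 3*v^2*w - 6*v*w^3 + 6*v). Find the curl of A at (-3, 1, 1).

(∇×A)₁ = ∂A₃/∂v − ∂A₂/∂w = v^2 + 6*v*w - 6*w^3 + 6
(∇×A)₂ = ∂A₁/∂w − ∂A₃/∂u = 4*v + 6*w
(∇×A)₃ = ∂A₂/∂u − ∂A₁/∂v = 6*u - 4*w
∇×A = (v^2 + 6*v*w - 6*w^3 + 6, 4*v + 6*w, 6*u - 4*w)
At (-3, 1, 1): (7, 10, -22).

(7, 10, -22)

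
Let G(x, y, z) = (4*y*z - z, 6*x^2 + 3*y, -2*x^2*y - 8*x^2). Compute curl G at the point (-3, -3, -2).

(-18, -25, -28)

(∇×G)₁ = ∂G₃/∂y − ∂G₂/∂z = -2*x^2
(∇×G)₂ = ∂G₁/∂z − ∂G₃/∂x = 4*x*y + 16*x + 4*y - 1
(∇×G)₃ = ∂G₂/∂x − ∂G₁/∂y = 12*x - 4*z
∇×G = (-2*x^2, 4*x*y + 16*x + 4*y - 1, 12*x - 4*z)
At (-3, -3, -2): (-18, -25, -28).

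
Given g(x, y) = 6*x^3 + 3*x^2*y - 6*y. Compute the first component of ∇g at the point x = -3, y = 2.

(∇g)_1 = ∂g/∂x = 18*x^2 + 6*x*y
At (-3, 2): 126.

126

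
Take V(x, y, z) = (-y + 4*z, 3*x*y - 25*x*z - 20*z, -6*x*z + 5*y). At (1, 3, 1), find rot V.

(∇×V)₁ = ∂V₃/∂y − ∂V₂/∂z = 25*x + 25
(∇×V)₂ = ∂V₁/∂z − ∂V₃/∂x = 6*z + 4
(∇×V)₃ = ∂V₂/∂x − ∂V₁/∂y = 3*y - 25*z + 1
∇×V = (25*x + 25, 6*z + 4, 3*y - 25*z + 1)
At (1, 3, 1): (50, 10, -15).

(50, 10, -15)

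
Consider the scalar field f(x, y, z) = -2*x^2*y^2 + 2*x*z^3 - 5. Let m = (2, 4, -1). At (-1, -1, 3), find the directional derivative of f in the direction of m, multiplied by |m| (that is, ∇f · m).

∂f/∂x = -4*x*y^2 + 2*z^3
∂f/∂y = -4*x^2*y
∂f/∂z = 6*x*z^2
∇f at (-1, -1, 3) = (58, 4, -54)
∇f · m = (58)(2) + (4)(4) + (-54)(-1) = 186

186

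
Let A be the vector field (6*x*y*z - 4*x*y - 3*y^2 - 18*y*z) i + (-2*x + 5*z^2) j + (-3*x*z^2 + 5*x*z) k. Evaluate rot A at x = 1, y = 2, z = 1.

(-10, -26, 26)

(∇×A)₁ = ∂A₃/∂y − ∂A₂/∂z = -10*z
(∇×A)₂ = ∂A₁/∂z − ∂A₃/∂x = 6*x*y - 18*y + 3*z^2 - 5*z
(∇×A)₃ = ∂A₂/∂x − ∂A₁/∂y = -6*x*z + 4*x + 6*y + 18*z - 2
∇×A = (-10*z, 6*x*y - 18*y + 3*z^2 - 5*z, -6*x*z + 4*x + 6*y + 18*z - 2)
At (1, 2, 1): (-10, -26, 26).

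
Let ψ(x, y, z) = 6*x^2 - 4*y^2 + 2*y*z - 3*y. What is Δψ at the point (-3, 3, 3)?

∂²ψ/∂x² = 12
∂²ψ/∂y² = -8
∂²ψ/∂z² = 0
∇²ψ = 4
At (-3, 3, 3): 4.

4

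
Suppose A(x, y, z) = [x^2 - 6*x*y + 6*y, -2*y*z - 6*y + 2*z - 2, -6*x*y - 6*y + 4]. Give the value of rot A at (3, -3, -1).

(-32, -18, 12)

(∇×A)₁ = ∂A₃/∂y − ∂A₂/∂z = -6*x + 2*y - 8
(∇×A)₂ = ∂A₁/∂z − ∂A₃/∂x = 6*y
(∇×A)₃ = ∂A₂/∂x − ∂A₁/∂y = 6*x - 6
∇×A = (-6*x + 2*y - 8, 6*y, 6*x - 6)
At (3, -3, -1): (-32, -18, 12).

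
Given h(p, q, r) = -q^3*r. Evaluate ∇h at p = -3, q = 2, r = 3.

∂h/∂p = 0
∂h/∂q = -3*q^2*r
∂h/∂r = -q^3
∇h = (0, -3*q^2*r, -q^3)
At (-3, 2, 3): (0, -36, -8).

(0, -36, -8)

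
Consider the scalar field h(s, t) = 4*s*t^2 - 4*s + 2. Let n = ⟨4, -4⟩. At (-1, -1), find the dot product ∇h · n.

∂h/∂s = 4*t^2 - 4
∂h/∂t = 8*s*t
∇h at (-1, -1) = (0, 8)
∇h · n = (0)(4) + (8)(-4) = -32

-32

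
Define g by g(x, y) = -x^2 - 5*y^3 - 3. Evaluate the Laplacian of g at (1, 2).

-62

∂²g/∂x² = -2
∂²g/∂y² = -30*y
∇²g = -30*y - 2
At (1, 2): -62.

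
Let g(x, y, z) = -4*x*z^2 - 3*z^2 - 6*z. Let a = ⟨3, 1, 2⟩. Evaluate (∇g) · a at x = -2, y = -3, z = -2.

-100

∂g/∂x = -4*z^2
∂g/∂y = 0
∂g/∂z = -8*x*z - 6*z - 6
∇g at (-2, -3, -2) = (-16, 0, -26)
∇g · a = (-16)(3) + (0)(1) + (-26)(2) = -100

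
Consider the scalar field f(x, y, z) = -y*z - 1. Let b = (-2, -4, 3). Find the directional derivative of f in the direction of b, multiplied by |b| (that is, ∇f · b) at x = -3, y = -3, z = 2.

∂f/∂x = 0
∂f/∂y = -z
∂f/∂z = -y
∇f at (-3, -3, 2) = (0, -2, 3)
∇f · b = (0)(-2) + (-2)(-4) + (3)(3) = 17

17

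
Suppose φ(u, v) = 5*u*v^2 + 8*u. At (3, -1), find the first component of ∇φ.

(∇φ)_1 = ∂φ/∂u = 5*v^2 + 8
At (3, -1): 13.

13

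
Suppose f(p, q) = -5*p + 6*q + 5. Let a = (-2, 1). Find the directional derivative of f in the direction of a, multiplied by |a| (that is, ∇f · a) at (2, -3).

∂f/∂p = -5
∂f/∂q = 6
∇f at (2, -3) = (-5, 6)
∇f · a = (-5)(-2) + (6)(1) = 16

16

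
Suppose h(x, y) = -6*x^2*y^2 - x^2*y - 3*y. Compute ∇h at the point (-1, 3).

∂h/∂x = -12*x*y^2 - 2*x*y
∂h/∂y = -12*x^2*y - x^2 - 3
∇h = (-12*x*y^2 - 2*x*y, -12*x^2*y - x^2 - 3)
At (-1, 3): (114, -40).

(114, -40)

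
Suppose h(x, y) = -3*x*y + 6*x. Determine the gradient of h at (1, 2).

∂h/∂x = -3*y + 6
∂h/∂y = -3*x
∇h = (-3*y + 6, -3*x)
At (1, 2): (0, -3).

(0, -3)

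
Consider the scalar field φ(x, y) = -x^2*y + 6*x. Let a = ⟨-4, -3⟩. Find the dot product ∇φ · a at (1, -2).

∂φ/∂x = -2*x*y + 6
∂φ/∂y = -x^2
∇φ at (1, -2) = (10, -1)
∇φ · a = (10)(-4) + (-1)(-3) = -37

-37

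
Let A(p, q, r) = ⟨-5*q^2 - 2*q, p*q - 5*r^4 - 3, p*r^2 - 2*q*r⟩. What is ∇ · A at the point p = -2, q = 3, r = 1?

∂A₁/∂p = 0
∂A₂/∂q = p
∂A₃/∂r = 2*p*r - 2*q
∇·A = 2*p*r + p - 2*q
At (-2, 3, 1): -12.

-12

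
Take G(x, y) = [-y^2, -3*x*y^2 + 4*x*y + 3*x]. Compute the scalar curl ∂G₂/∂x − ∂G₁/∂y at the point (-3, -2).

∂G₂/∂x = -3*y^2 + 4*y + 3
∂G₁/∂y = -2*y
Scalar curl = -3*y^2 + 6*y + 3
At (-3, -2): -21.

-21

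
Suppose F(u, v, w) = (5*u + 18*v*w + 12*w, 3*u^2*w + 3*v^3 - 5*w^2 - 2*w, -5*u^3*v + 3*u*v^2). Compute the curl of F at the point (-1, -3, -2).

(∇×F)₁ = ∂F₃/∂v − ∂F₂/∂w = -5*u^3 - 3*u^2 + 6*u*v + 10*w + 2
(∇×F)₂ = ∂F₁/∂w − ∂F₃/∂u = 15*u^2*v - 3*v^2 + 18*v + 12
(∇×F)₃ = ∂F₂/∂u − ∂F₁/∂v = 6*u*w - 18*w
∇×F = (-5*u^3 - 3*u^2 + 6*u*v + 10*w + 2, 15*u^2*v - 3*v^2 + 18*v + 12, 6*u*w - 18*w)
At (-1, -3, -2): (2, -114, 48).

(2, -114, 48)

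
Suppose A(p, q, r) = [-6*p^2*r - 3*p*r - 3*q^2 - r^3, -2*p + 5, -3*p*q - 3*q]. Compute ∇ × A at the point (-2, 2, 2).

(3, -24, 10)

(∇×A)₁ = ∂A₃/∂q − ∂A₂/∂r = -3*p - 3
(∇×A)₂ = ∂A₁/∂r − ∂A₃/∂p = -6*p^2 - 3*p + 3*q - 3*r^2
(∇×A)₃ = ∂A₂/∂p − ∂A₁/∂q = 6*q - 2
∇×A = (-3*p - 3, -6*p^2 - 3*p + 3*q - 3*r^2, 6*q - 2)
At (-2, 2, 2): (3, -24, 10).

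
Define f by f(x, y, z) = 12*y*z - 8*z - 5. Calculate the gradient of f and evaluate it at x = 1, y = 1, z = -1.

(0, -12, 4)

∂f/∂x = 0
∂f/∂y = 12*z
∂f/∂z = 12*y - 8
∇f = (0, 12*z, 12*y - 8)
At (1, 1, -1): (0, -12, 4).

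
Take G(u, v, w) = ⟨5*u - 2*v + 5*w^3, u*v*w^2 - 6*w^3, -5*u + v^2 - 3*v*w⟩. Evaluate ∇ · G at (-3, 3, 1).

∂G₁/∂u = 5
∂G₂/∂v = u*w^2
∂G₃/∂w = -3*v
∇·G = u*w^2 - 3*v + 5
At (-3, 3, 1): -7.

-7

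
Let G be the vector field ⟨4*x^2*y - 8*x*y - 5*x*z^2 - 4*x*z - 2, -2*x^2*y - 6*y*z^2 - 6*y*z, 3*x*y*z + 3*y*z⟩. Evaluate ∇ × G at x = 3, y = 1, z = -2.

(-42, 54, -24)

(∇×G)₁ = ∂G₃/∂y − ∂G₂/∂z = 3*x*z + 12*y*z + 6*y + 3*z
(∇×G)₂ = ∂G₁/∂z − ∂G₃/∂x = -10*x*z - 4*x - 3*y*z
(∇×G)₃ = ∂G₂/∂x − ∂G₁/∂y = -4*x^2 - 4*x*y + 8*x
∇×G = (3*x*z + 12*y*z + 6*y + 3*z, -10*x*z - 4*x - 3*y*z, -4*x^2 - 4*x*y + 8*x)
At (3, 1, -2): (-42, 54, -24).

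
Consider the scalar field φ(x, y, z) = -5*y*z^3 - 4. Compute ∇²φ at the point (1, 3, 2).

∂²φ/∂x² = 0
∂²φ/∂y² = 0
∂²φ/∂z² = -30*y*z
∇²φ = -30*y*z
At (1, 3, 2): -180.

-180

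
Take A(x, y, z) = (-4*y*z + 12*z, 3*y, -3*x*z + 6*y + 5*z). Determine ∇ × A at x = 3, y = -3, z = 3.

(∇×A)₁ = ∂A₃/∂y − ∂A₂/∂z = 6
(∇×A)₂ = ∂A₁/∂z − ∂A₃/∂x = -4*y + 3*z + 12
(∇×A)₃ = ∂A₂/∂x − ∂A₁/∂y = 4*z
∇×A = (6, -4*y + 3*z + 12, 4*z)
At (3, -3, 3): (6, 33, 12).

(6, 33, 12)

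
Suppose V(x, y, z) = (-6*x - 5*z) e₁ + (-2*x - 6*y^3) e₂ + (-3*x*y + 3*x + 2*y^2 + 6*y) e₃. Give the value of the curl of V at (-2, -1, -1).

(∇×V)₁ = ∂V₃/∂y − ∂V₂/∂z = -3*x + 4*y + 6
(∇×V)₂ = ∂V₁/∂z − ∂V₃/∂x = 3*y - 8
(∇×V)₃ = ∂V₂/∂x − ∂V₁/∂y = -2
∇×V = (-3*x + 4*y + 6, 3*y - 8, -2)
At (-2, -1, -1): (8, -11, -2).

(8, -11, -2)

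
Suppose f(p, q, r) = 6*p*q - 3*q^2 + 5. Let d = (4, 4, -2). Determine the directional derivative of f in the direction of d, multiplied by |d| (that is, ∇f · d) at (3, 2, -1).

∂f/∂p = 6*q
∂f/∂q = 6*p - 6*q
∂f/∂r = 0
∇f at (3, 2, -1) = (12, 6, 0)
∇f · d = (12)(4) + (6)(4) + (0)(-2) = 72

72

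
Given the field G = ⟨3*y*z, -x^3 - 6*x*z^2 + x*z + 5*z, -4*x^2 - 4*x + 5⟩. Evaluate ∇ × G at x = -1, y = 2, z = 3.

(-40, 2, -63)

(∇×G)₁ = ∂G₃/∂y − ∂G₂/∂z = 12*x*z - x - 5
(∇×G)₂ = ∂G₁/∂z − ∂G₃/∂x = 8*x + 3*y + 4
(∇×G)₃ = ∂G₂/∂x − ∂G₁/∂y = -3*x^2 - 6*z^2 - 2*z
∇×G = (12*x*z - x - 5, 8*x + 3*y + 4, -3*x^2 - 6*z^2 - 2*z)
At (-1, 2, 3): (-40, 2, -63).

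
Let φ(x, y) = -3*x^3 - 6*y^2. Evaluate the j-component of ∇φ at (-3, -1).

12

(∇φ)_2 = ∂φ/∂y = -12*y
At (-3, -1): 12.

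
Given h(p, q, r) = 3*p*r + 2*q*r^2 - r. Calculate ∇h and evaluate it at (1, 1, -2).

(-6, 8, -6)

∂h/∂p = 3*r
∂h/∂q = 2*r^2
∂h/∂r = 3*p + 4*q*r - 1
∇h = (3*r, 2*r^2, 3*p + 4*q*r - 1)
At (1, 1, -2): (-6, 8, -6).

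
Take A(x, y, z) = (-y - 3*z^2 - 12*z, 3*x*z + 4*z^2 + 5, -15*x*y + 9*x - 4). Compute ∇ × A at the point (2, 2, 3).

(∇×A)₁ = ∂A₃/∂y − ∂A₂/∂z = -18*x - 8*z
(∇×A)₂ = ∂A₁/∂z − ∂A₃/∂x = 15*y - 6*z - 21
(∇×A)₃ = ∂A₂/∂x − ∂A₁/∂y = 3*z + 1
∇×A = (-18*x - 8*z, 15*y - 6*z - 21, 3*z + 1)
At (2, 2, 3): (-60, -9, 10).

(-60, -9, 10)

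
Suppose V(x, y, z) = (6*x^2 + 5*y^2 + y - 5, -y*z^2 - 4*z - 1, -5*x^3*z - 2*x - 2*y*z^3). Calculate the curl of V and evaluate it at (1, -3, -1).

(12, -13, 29)

(∇×V)₁ = ∂V₃/∂y − ∂V₂/∂z = 2*y*z - 2*z^3 + 4
(∇×V)₂ = ∂V₁/∂z − ∂V₃/∂x = 15*x^2*z + 2
(∇×V)₃ = ∂V₂/∂x − ∂V₁/∂y = -10*y - 1
∇×V = (2*y*z - 2*z^3 + 4, 15*x^2*z + 2, -10*y - 1)
At (1, -3, -1): (12, -13, 29).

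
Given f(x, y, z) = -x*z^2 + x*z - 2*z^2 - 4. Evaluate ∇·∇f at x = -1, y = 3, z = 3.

∂²f/∂x² = 0
∂²f/∂y² = 0
∂²f/∂z² = -2*(x + 2)
∇²f = -2*x - 4
At (-1, 3, 3): -2.

-2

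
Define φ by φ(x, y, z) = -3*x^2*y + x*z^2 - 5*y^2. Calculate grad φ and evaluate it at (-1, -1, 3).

(3, 7, -6)

∂φ/∂x = -6*x*y + z^2
∂φ/∂y = -3*x^2 - 10*y
∂φ/∂z = 2*x*z
∇φ = (-6*x*y + z^2, -3*x^2 - 10*y, 2*x*z)
At (-1, -1, 3): (3, 7, -6).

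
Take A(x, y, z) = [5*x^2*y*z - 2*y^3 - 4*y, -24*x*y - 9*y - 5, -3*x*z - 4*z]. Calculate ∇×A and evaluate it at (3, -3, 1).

(0, -132, 85)

(∇×A)₁ = ∂A₃/∂y − ∂A₂/∂z = 0
(∇×A)₂ = ∂A₁/∂z − ∂A₃/∂x = 5*x^2*y + 3*z
(∇×A)₃ = ∂A₂/∂x − ∂A₁/∂y = -5*x^2*z + 6*y^2 - 24*y + 4
∇×A = (0, 5*x^2*y + 3*z, -5*x^2*z + 6*y^2 - 24*y + 4)
At (3, -3, 1): (0, -132, 85).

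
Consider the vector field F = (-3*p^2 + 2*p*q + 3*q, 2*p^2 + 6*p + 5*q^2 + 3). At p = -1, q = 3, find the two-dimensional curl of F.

1

∂F₂/∂p = 4*p + 6
∂F₁/∂q = 2*p + 3
Scalar curl = 2*p + 3
At (-1, 3): 1.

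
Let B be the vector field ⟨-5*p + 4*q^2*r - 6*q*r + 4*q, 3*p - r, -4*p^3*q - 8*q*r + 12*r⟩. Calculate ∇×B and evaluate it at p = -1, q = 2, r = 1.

(∇×B)₁ = ∂B₃/∂q − ∂B₂/∂r = -4*p^3 - 8*r + 1
(∇×B)₂ = ∂B₁/∂r − ∂B₃/∂p = 12*p^2*q + 4*q^2 - 6*q
(∇×B)₃ = ∂B₂/∂p − ∂B₁/∂q = -8*q*r + 6*r - 1
∇×B = (-4*p^3 - 8*r + 1, 12*p^2*q + 4*q^2 - 6*q, -8*q*r + 6*r - 1)
At (-1, 2, 1): (-3, 28, -11).

(-3, 28, -11)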